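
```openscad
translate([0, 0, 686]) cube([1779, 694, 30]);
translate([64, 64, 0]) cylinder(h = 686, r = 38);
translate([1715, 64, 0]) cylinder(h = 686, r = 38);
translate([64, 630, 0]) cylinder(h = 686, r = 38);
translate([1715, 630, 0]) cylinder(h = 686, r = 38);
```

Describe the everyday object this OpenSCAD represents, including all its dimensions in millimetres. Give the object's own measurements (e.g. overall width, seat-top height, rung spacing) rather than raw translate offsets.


A rectangular dining table. The top is 1779×694×30 mm with its upper surface at z = 716 mm. It stands on four round legs of 76 mm diameter, each leg's bounding box inset 26 mm from the nearest pair of top edges, running from the floor to the underside of the top.


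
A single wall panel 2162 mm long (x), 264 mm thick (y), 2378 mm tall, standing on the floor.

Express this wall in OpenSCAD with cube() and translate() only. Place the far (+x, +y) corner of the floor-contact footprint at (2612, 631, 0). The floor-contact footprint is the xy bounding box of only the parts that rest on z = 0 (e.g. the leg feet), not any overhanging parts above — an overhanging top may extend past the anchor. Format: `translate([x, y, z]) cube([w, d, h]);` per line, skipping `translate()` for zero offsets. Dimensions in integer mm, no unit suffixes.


translate([450, 367, 0]) cube([2162, 264, 2378]);


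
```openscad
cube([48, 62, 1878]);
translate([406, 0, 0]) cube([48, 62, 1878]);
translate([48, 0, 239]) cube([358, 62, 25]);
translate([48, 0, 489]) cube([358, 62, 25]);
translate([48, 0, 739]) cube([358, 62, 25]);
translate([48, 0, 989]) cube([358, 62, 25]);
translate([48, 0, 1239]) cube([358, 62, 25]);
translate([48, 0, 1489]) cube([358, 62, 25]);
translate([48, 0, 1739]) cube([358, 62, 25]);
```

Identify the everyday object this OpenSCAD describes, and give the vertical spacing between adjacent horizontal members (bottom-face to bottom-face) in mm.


A ladder. The rung spacing is 250 mm.

Two tall 48×62 posts with 7 short bars between them — a ladder. Adjacent rungs sit at z = 239 and z = 489, so the spacing is 489 − 239 = 250 mm.


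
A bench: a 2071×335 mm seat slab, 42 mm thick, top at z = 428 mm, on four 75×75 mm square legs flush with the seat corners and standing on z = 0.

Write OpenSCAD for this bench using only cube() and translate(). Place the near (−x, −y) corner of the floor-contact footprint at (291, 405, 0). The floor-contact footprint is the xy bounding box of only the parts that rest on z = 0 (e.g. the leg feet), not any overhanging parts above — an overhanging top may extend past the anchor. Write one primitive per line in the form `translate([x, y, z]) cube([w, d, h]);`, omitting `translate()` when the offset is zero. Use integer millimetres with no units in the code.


// leg_h = 428 − 42 = 386
translate([291, 405, 386]) cube([2071, 335, 42]);
translate([291, 405, 0]) cube([75, 75, 386]);
translate([291, 665, 0]) cube([75, 75, 386]);
translate([2287, 405, 0]) cube([75, 75, 386]);
translate([2287, 665, 0]) cube([75, 75, 386]);


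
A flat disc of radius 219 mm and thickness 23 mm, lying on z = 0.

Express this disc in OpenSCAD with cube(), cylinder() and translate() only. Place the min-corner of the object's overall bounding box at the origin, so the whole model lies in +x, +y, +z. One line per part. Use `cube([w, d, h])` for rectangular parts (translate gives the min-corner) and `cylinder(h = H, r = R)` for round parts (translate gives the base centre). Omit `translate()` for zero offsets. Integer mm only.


translate([219, 219, 0]) cylinder(h = 23, r = 219);


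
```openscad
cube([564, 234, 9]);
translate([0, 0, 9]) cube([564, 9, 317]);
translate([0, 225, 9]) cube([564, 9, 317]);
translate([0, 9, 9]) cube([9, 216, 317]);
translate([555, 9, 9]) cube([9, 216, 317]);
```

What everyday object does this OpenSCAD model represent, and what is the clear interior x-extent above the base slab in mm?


An open box. The internal width is 546 mm.

A 564×234 base slab with four walls standing on it — an open box. The base is 564 mm wide and the walls are 9 mm thick, so the internal width is 564 − 2 × 9 = 546 mm.


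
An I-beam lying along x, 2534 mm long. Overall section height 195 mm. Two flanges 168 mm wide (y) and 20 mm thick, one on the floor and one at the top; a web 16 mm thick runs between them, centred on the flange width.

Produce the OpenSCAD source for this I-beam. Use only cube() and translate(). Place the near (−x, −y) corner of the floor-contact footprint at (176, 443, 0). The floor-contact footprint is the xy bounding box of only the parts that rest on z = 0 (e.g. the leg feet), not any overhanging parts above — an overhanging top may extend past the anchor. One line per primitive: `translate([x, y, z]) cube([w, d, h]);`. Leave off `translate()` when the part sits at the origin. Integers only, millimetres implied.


translate([176, 443, 0]) cube([2534, 168, 20]);
translate([176, 519, 20]) cube([2534, 16, 155]);
translate([176, 443, 175]) cube([2534, 168, 20]);


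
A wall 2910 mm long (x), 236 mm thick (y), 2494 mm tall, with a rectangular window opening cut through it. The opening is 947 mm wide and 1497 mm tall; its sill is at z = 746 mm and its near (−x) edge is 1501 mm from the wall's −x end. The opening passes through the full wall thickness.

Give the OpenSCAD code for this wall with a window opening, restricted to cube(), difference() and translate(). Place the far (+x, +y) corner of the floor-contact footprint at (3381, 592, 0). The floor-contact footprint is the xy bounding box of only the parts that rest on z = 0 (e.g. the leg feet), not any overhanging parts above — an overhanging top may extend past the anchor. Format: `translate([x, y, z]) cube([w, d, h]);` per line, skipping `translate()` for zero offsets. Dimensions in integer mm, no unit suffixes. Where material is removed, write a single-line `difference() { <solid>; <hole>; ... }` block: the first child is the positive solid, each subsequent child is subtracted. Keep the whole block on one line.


difference() { translate([471, 356, 0]) cube([2910, 236, 2494]); translate([1972, 356, 746]) cube([947, 236, 1497]); }


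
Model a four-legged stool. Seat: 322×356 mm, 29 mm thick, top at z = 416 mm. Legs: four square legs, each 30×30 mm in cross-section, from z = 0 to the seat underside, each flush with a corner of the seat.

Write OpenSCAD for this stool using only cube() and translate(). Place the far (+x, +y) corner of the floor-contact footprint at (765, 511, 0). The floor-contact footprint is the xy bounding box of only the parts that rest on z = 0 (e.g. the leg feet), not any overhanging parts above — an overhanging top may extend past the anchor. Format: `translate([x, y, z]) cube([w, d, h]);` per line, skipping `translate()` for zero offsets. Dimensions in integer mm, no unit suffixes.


// leg_h = 416 - 29 = 387
translate([443, 155, 387]) cube([322, 356, 29]);
translate([443, 155, 0]) cube([30, 30, 387]);
translate([735, 155, 0]) cube([30, 30, 387]);
translate([443, 481, 0]) cube([30, 30, 387]);
translate([735, 481, 0]) cube([30, 30, 387]);


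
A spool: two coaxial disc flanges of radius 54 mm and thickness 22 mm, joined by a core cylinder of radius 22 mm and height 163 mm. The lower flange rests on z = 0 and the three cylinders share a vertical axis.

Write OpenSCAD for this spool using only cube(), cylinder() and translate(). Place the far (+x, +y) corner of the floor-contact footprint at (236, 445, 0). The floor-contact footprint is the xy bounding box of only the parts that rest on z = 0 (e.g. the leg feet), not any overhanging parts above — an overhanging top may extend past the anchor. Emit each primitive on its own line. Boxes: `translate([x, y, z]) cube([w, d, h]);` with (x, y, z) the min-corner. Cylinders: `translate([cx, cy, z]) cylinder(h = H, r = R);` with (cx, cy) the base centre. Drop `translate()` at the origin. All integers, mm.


translate([182, 391, 0]) cylinder(h = 22, r = 54);
translate([182, 391, 22]) cylinder(h = 163, r = 22);
translate([182, 391, 185]) cylinder(h = 22, r = 54);


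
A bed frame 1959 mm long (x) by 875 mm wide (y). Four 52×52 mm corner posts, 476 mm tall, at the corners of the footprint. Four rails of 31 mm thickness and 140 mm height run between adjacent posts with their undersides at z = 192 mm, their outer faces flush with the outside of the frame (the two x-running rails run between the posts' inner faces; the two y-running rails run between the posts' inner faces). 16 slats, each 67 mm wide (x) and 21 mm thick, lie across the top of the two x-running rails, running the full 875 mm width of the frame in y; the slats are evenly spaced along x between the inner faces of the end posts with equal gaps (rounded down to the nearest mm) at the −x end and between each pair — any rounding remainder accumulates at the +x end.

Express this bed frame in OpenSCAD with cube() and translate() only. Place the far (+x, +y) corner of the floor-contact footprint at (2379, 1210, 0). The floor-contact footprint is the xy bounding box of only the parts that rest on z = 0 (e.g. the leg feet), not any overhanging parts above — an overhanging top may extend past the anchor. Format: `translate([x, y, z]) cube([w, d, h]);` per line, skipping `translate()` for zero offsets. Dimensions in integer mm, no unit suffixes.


translate([420, 335, 0]) cube([52, 52, 476]);
translate([420, 1158, 0]) cube([52, 52, 476]);
translate([2327, 335, 0]) cube([52, 52, 476]);
translate([2327, 1158, 0]) cube([52, 52, 476]);
translate([472, 335, 192]) cube([1855, 31, 140]);
translate([472, 1179, 192]) cube([1855, 31, 140]);
translate([420, 387, 192]) cube([31, 771, 140]);
translate([2348, 387, 192]) cube([31, 771, 140]);
translate([518, 335, 332]) cube([67, 875, 21]);
translate([631, 335, 332]) cube([67, 875, 21]);
translate([744, 335, 332]) cube([67, 875, 21]);
translate([857, 335, 332]) cube([67, 875, 21]);
translate([970, 335, 332]) cube([67, 875, 21]);
translate([1083, 335, 332]) cube([67, 875, 21]);
translate([1196, 335, 332]) cube([67, 875, 21]);
translate([1309, 335, 332]) cube([67, 875, 21]);
translate([1422, 335, 332]) cube([67, 875, 21]);
translate([1535, 335, 332]) cube([67, 875, 21]);
translate([1648, 335, 332]) cube([67, 875, 21]);
translate([1761, 335, 332]) cube([67, 875, 21]);
translate([1874, 335, 332]) cube([67, 875, 21]);
translate([1987, 335, 332]) cube([67, 875, 21]);
translate([2100, 335, 332]) cube([67, 875, 21]);
translate([2213, 335, 332]) cube([67, 875, 21]);


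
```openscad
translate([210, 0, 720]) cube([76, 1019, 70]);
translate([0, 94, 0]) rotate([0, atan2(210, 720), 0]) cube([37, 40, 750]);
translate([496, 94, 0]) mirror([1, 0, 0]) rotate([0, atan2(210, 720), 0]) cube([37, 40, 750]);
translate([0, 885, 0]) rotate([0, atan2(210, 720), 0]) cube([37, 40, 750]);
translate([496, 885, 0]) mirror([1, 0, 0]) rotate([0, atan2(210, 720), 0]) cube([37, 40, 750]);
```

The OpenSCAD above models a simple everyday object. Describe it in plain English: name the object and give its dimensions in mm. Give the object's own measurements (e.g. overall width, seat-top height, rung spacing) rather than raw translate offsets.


A sawhorse. A 76×1019×70 mm beam (x, y, z) sits on two A-frame leg pairs. Each pair is two raked legs of 37×40 mm section (40 mm along y) splaying symmetrically in x. Each leg rises 720 mm vertically over 210 mm of horizontal reach and is 750 mm long along its own axis. Every leg's outer bottom edge rests on the floor and its outer top edge meets a bottom edge of the beam — the left legs (tilting toward +x) meet the beam's −x bottom edge, the right legs (their mirror images, tilting toward −x) meet its +x bottom edge — so the leg tops tuck under the beam, the beam's underside is 720 mm above the floor, and the feet are 496 mm apart outside-to-outside with the beam centred between them. The two leg pairs are set in 94 mm from either end of the beam.


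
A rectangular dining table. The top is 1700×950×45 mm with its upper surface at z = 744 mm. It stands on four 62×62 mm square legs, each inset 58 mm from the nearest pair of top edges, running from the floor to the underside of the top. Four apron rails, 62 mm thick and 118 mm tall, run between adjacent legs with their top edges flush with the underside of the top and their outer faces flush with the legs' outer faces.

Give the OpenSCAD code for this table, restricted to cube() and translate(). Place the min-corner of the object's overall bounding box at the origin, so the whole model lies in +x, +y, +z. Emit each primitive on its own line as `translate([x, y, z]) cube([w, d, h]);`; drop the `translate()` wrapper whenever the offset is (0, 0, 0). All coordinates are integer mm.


// leg_h = 744 - 45 = 699
// apron z = 699 - 118 = 581
translate([0, 0, 699]) cube([1700, 950, 45]);
translate([58, 58, 0]) cube([62, 62, 699]);
translate([1580, 58, 0]) cube([62, 62, 699]);
translate([58, 830, 0]) cube([62, 62, 699]);
translate([1580, 830, 0]) cube([62, 62, 699]);
translate([120, 58, 581]) cube([1460, 62, 118]);
translate([120, 830, 581]) cube([1460, 62, 118]);
translate([58, 120, 581]) cube([62, 710, 118]);
translate([1580, 120, 581]) cube([62, 710, 118]);


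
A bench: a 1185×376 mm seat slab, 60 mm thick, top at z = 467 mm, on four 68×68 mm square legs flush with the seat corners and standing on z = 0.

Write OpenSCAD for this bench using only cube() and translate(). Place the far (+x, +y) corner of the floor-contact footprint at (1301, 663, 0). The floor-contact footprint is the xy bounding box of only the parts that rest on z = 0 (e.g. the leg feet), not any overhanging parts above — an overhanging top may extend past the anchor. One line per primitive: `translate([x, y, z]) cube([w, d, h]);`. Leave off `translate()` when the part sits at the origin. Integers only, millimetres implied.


translate([116, 287, 407]) cube([1185, 376, 60]);
translate([116, 287, 0]) cube([68, 68, 407]);
translate([116, 595, 0]) cube([68, 68, 407]);
translate([1233, 287, 0]) cube([68, 68, 407]);
translate([1233, 595, 0]) cube([68, 68, 407]);


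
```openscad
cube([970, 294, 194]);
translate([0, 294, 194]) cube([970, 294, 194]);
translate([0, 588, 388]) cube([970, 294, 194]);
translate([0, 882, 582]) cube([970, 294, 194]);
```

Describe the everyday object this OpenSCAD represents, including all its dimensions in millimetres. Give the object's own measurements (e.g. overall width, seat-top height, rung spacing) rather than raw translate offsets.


A straight staircase of 4 solid steps. Each step is 970 mm wide (x), 294 mm deep (y, the going) and 194 mm tall (the rise). The first step rests on the floor; each subsequent step sits one going further in +y and one rise higher in +z, directly behind and above the previous step with no overlap.


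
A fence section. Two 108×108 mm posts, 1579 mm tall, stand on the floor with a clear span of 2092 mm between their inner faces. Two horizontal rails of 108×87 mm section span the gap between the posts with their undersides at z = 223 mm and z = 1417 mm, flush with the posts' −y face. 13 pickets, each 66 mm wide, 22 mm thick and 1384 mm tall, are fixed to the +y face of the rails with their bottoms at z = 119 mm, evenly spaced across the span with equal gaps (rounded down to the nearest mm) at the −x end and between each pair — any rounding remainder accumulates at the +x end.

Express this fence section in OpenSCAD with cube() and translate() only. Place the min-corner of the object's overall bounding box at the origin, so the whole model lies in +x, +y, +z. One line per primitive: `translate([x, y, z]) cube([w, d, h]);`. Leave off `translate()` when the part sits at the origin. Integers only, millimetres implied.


cube([108, 108, 1579]);
translate([2200, 0, 0]) cube([108, 108, 1579]);
translate([108, 0, 223]) cube([2092, 108, 87]);
translate([108, 0, 1417]) cube([2092, 108, 87]);
translate([196, 108, 119]) cube([66, 22, 1384]);
translate([350, 108, 119]) cube([66, 22, 1384]);
translate([504, 108, 119]) cube([66, 22, 1384]);
translate([658, 108, 119]) cube([66, 22, 1384]);
translate([812, 108, 119]) cube([66, 22, 1384]);
translate([966, 108, 119]) cube([66, 22, 1384]);
translate([1120, 108, 119]) cube([66, 22, 1384]);
translate([1274, 108, 119]) cube([66, 22, 1384]);
translate([1428, 108, 119]) cube([66, 22, 1384]);
translate([1582, 108, 119]) cube([66, 22, 1384]);
translate([1736, 108, 119]) cube([66, 22, 1384]);
translate([1890, 108, 119]) cube([66, 22, 1384]);
translate([2044, 108, 119]) cube([66, 22, 1384]);


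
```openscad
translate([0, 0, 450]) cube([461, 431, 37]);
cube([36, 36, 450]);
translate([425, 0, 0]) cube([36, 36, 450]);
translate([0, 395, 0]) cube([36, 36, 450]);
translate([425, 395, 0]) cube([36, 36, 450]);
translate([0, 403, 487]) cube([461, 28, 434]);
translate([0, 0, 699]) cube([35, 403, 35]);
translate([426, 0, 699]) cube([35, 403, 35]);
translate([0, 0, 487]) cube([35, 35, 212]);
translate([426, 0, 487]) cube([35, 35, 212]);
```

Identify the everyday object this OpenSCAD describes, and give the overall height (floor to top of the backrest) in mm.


A chair. The overall height is 921 mm.

A slab on four corner posts with a tall panel at the back — a chair. The seat slab sits at z = 450 with thickness 37, and the 434 mm backrest starts at the seat top, so the overall height is 450 + 37 + 434 = 921 mm.


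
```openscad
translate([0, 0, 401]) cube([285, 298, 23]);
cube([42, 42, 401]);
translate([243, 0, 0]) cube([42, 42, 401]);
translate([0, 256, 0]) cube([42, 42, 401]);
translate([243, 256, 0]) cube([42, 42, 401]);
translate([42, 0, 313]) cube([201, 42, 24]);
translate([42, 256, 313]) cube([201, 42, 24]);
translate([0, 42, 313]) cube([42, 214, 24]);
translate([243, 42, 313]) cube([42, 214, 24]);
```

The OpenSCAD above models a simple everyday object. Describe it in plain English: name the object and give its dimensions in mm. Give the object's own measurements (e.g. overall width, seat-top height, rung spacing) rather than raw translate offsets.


A simple wooden stool: a rectangular seat 285 mm (x) by 298 mm (y), 23 mm thick, top face at z = 424 mm, on four square legs, each 42×42 mm in cross-section. The legs rest on z = 0, each flush with a corner of the seat. Four stretchers, 42 mm wide and 24 mm tall, connect adjacent legs with their undersides at z = 313 mm, each running between the inner faces of the legs it joins and aligned with the legs' outer faces on the other axis.


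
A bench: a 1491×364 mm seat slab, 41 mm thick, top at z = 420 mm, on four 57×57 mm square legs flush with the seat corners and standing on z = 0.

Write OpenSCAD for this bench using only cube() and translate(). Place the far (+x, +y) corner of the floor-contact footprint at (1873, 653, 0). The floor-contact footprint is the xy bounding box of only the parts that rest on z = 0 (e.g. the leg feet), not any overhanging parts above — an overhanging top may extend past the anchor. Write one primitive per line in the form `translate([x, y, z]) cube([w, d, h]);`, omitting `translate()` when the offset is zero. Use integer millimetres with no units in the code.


// leg_h = 420 − 41 = 379
translate([382, 289, 379]) cube([1491, 364, 41]);
translate([382, 289, 0]) cube([57, 57, 379]);
translate([382, 596, 0]) cube([57, 57, 379]);
translate([1816, 289, 0]) cube([57, 57, 379]);
translate([1816, 596, 0]) cube([57, 57, 379]);


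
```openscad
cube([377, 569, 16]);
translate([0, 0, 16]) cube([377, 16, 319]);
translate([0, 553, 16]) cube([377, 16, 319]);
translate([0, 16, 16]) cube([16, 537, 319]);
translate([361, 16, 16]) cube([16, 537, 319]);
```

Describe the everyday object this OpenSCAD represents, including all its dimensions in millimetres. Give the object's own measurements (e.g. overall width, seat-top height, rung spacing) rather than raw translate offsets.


An open-topped rectangular box: outside dimensions 377×569×335 mm, with a uniform wall and base thickness of 16 mm. The base is a full 377×569 slab on the floor; four walls sit on top of the base. The front and back walls (the −y and +y sides) span the full width; the two side walls fit between them.


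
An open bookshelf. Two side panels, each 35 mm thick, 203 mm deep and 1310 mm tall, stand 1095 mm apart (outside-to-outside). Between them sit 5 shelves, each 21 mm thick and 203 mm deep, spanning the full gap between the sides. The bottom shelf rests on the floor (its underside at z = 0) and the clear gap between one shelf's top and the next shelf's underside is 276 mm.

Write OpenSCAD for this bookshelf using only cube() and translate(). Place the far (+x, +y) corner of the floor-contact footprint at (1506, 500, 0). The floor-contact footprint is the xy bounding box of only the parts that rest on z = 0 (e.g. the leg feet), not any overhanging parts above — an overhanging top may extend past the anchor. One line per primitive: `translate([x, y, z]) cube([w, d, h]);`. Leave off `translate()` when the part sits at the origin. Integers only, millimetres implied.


translate([411, 297, 0]) cube([35, 203, 1310]);
translate([1471, 297, 0]) cube([35, 203, 1310]);
translate([446, 297, 0]) cube([1025, 203, 21]);
translate([446, 297, 297]) cube([1025, 203, 21]);
translate([446, 297, 594]) cube([1025, 203, 21]);
translate([446, 297, 891]) cube([1025, 203, 21]);
translate([446, 297, 1188]) cube([1025, 203, 21]);


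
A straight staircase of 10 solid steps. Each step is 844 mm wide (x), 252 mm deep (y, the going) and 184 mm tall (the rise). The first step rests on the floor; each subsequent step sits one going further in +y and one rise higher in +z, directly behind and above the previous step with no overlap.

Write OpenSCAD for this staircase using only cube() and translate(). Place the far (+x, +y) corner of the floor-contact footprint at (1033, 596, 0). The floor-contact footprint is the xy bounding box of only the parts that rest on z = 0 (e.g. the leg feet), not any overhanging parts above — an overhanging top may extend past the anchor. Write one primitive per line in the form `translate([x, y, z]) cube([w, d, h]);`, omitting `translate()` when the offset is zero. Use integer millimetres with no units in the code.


translate([189, 344, 0]) cube([844, 252, 184]);
translate([189, 596, 184]) cube([844, 252, 184]);
translate([189, 848, 368]) cube([844, 252, 184]);
translate([189, 1100, 552]) cube([844, 252, 184]);
translate([189, 1352, 736]) cube([844, 252, 184]);
translate([189, 1604, 920]) cube([844, 252, 184]);
translate([189, 1856, 1104]) cube([844, 252, 184]);
translate([189, 2108, 1288]) cube([844, 252, 184]);
translate([189, 2360, 1472]) cube([844, 252, 184]);
translate([189, 2612, 1656]) cube([844, 252, 184]);


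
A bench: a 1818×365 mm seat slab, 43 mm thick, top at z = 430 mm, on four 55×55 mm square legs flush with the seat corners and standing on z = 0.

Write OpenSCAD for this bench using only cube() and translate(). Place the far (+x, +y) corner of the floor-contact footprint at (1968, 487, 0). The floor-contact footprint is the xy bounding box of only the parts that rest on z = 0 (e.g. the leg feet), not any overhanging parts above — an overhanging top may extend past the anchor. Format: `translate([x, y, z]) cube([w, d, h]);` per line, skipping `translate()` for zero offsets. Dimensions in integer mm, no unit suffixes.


translate([150, 122, 387]) cube([1818, 365, 43]);
translate([150, 122, 0]) cube([55, 55, 387]);
translate([150, 432, 0]) cube([55, 55, 387]);
translate([1913, 122, 0]) cube([55, 55, 387]);
translate([1913, 432, 0]) cube([55, 55, 387]);


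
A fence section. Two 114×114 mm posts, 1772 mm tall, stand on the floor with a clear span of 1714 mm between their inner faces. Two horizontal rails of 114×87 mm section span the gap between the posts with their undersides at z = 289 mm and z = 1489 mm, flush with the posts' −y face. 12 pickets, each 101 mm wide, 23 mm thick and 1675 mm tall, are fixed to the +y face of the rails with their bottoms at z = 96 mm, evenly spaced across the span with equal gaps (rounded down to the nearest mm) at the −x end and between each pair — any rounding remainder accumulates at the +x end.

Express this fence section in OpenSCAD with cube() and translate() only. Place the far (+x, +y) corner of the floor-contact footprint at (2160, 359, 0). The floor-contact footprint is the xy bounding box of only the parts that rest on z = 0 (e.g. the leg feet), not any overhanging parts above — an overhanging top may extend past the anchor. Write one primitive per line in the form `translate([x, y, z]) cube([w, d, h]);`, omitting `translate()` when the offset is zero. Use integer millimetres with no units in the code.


translate([218, 245, 0]) cube([114, 114, 1772]);
translate([2046, 245, 0]) cube([114, 114, 1772]);
translate([332, 245, 289]) cube([1714, 114, 87]);
translate([332, 245, 1489]) cube([1714, 114, 87]);
translate([370, 359, 96]) cube([101, 23, 1675]);
translate([509, 359, 96]) cube([101, 23, 1675]);
translate([648, 359, 96]) cube([101, 23, 1675]);
translate([787, 359, 96]) cube([101, 23, 1675]);
translate([926, 359, 96]) cube([101, 23, 1675]);
translate([1065, 359, 96]) cube([101, 23, 1675]);
translate([1204, 359, 96]) cube([101, 23, 1675]);
translate([1343, 359, 96]) cube([101, 23, 1675]);
translate([1482, 359, 96]) cube([101, 23, 1675]);
translate([1621, 359, 96]) cube([101, 23, 1675]);
translate([1760, 359, 96]) cube([101, 23, 1675]);
translate([1899, 359, 96]) cube([101, 23, 1675]);


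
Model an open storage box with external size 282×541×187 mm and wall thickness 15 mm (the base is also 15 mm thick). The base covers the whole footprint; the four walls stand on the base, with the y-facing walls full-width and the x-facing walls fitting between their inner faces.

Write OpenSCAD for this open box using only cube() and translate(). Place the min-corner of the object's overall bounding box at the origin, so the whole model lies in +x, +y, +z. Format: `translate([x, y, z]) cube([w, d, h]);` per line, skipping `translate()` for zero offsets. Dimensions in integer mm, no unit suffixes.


cube([282, 541, 15]);
translate([0, 0, 15]) cube([282, 15, 172]);
translate([0, 526, 15]) cube([282, 15, 172]);
translate([0, 15, 15]) cube([15, 511, 172]);
translate([267, 15, 15]) cube([15, 511, 172]);


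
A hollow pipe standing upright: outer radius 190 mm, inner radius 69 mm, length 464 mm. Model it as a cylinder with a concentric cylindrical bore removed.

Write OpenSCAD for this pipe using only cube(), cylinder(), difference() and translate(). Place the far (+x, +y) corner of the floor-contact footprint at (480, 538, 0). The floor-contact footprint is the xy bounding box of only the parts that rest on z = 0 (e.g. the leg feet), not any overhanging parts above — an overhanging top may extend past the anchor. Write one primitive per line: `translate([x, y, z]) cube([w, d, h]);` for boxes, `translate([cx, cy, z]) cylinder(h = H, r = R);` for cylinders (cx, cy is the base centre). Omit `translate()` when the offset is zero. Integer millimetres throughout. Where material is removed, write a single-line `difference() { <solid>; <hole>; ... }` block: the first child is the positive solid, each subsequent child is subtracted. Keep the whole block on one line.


difference() { translate([290, 348, 0]) cylinder(h = 464, r = 190); translate([290, 348, 0]) cylinder(h = 464, r = 69); }


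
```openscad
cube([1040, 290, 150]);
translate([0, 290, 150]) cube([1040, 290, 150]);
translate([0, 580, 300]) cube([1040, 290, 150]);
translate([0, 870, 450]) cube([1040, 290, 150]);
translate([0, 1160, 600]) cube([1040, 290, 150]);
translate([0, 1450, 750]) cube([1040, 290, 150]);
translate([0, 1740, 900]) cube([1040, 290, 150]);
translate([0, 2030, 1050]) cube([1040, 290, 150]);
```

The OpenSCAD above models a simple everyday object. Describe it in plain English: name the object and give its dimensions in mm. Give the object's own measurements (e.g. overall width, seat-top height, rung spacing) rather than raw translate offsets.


A straight staircase of 8 solid steps. Each step is 1040 mm wide (x), 290 mm deep (y, the going) and 150 mm tall (the rise). The first step rests on the floor; each subsequent step sits one going further in +y and one rise higher in +z, directly behind and above the previous step with no overlap.


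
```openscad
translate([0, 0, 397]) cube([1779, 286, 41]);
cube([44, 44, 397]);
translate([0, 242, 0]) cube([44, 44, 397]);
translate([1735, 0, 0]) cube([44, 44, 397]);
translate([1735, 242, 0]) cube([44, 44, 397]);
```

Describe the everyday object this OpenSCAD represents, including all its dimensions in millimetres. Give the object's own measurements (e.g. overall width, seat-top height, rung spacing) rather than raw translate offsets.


A bench: a 1779×286 mm seat slab, 41 mm thick, top at z = 438 mm, on four 44×44 mm square legs flush with the seat corners and standing on z = 0.


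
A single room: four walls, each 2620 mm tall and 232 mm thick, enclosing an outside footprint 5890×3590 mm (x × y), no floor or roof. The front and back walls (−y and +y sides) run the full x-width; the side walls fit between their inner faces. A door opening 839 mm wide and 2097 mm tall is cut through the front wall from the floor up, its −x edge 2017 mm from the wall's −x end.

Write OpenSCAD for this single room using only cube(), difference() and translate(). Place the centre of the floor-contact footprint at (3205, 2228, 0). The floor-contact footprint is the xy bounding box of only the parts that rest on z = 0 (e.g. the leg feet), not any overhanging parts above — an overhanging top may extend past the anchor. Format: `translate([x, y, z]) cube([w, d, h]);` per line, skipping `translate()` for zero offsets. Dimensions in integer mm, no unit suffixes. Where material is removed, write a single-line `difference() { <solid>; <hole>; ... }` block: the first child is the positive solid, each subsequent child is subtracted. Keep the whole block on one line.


difference() { translate([260, 433, 0]) cube([5890, 232, 2620]); translate([2277, 433, 0]) cube([839, 232, 2097]); }
translate([260, 3791, 0]) cube([5890, 232, 2620]);
translate([260, 665, 0]) cube([232, 3126, 2620]);
translate([5918, 665, 0]) cube([232, 3126, 2620]);


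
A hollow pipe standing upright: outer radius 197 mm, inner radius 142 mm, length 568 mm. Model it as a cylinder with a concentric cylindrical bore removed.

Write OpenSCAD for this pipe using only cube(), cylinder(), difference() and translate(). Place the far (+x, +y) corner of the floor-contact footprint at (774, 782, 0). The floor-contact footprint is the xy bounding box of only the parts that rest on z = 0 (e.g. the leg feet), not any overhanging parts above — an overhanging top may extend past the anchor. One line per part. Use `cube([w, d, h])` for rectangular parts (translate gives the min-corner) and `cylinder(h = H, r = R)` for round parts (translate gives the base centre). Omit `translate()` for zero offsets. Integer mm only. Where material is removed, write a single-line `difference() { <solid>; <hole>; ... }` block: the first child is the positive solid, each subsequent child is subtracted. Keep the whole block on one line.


difference() { translate([577, 585, 0]) cylinder(h = 568, r = 197); translate([577, 585, 0]) cylinder(h = 568, r = 142); }


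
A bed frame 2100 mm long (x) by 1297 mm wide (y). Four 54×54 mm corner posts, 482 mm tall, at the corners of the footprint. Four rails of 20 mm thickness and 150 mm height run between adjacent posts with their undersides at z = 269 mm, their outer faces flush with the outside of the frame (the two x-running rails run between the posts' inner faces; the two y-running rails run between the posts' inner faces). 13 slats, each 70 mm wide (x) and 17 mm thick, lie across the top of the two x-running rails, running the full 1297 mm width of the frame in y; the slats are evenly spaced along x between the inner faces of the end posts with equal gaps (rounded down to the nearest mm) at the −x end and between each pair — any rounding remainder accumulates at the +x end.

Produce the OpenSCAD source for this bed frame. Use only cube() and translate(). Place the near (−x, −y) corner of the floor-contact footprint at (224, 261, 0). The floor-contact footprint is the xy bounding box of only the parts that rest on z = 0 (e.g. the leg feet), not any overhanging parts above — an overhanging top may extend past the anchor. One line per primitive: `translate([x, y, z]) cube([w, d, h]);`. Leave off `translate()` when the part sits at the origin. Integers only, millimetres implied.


translate([224, 261, 0]) cube([54, 54, 482]);
translate([224, 1504, 0]) cube([54, 54, 482]);
translate([2270, 261, 0]) cube([54, 54, 482]);
translate([2270, 1504, 0]) cube([54, 54, 482]);
translate([278, 261, 269]) cube([1992, 20, 150]);
translate([278, 1538, 269]) cube([1992, 20, 150]);
translate([224, 315, 269]) cube([20, 1189, 150]);
translate([2304, 315, 269]) cube([20, 1189, 150]);
translate([355, 261, 419]) cube([70, 1297, 17]);
translate([502, 261, 419]) cube([70, 1297, 17]);
translate([649, 261, 419]) cube([70, 1297, 17]);
translate([796, 261, 419]) cube([70, 1297, 17]);
translate([943, 261, 419]) cube([70, 1297, 17]);
translate([1090, 261, 419]) cube([70, 1297, 17]);
translate([1237, 261, 419]) cube([70, 1297, 17]);
translate([1384, 261, 419]) cube([70, 1297, 17]);
translate([1531, 261, 419]) cube([70, 1297, 17]);
translate([1678, 261, 419]) cube([70, 1297, 17]);
translate([1825, 261, 419]) cube([70, 1297, 17]);
translate([1972, 261, 419]) cube([70, 1297, 17]);
translate([2119, 261, 419]) cube([70, 1297, 17]);


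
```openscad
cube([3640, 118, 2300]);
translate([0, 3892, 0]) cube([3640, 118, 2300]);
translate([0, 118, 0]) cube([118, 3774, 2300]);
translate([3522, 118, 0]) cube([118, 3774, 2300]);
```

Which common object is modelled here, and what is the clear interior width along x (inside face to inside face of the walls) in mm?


A house (or room) frame. The interior width is 3404 mm.

Four 2300 mm walls enclosing a rectangle with no floor or roof — a room or house frame. Outside width is 3640 mm and wall thickness is 118 mm, so the interior width is 3640 − 2 × 118 = 3404 mm.


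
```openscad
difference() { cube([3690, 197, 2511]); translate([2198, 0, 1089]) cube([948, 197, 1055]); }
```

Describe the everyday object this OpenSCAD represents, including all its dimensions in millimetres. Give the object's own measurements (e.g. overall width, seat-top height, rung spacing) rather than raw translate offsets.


A wall 3690 mm long (x), 197 mm thick (y), 2511 mm tall, with a rectangular window opening cut through it. The opening is 948 mm wide and 1055 mm tall; its sill is at z = 1089 mm and its near (−x) edge is 2198 mm from the wall's −x end. The opening passes through the full wall thickness.


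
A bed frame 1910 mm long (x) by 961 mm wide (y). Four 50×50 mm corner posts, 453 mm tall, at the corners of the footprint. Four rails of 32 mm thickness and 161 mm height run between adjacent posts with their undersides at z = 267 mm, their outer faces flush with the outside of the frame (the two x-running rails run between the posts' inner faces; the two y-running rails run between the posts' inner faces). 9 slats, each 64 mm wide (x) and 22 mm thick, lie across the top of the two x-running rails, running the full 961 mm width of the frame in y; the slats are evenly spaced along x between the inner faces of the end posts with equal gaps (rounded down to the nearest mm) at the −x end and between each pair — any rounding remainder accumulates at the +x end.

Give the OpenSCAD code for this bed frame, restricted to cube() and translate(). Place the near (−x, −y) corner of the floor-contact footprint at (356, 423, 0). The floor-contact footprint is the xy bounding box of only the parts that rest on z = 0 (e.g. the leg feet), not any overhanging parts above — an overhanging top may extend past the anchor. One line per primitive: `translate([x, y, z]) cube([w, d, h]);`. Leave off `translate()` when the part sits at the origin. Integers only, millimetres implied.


translate([356, 423, 0]) cube([50, 50, 453]);
translate([356, 1334, 0]) cube([50, 50, 453]);
translate([2216, 423, 0]) cube([50, 50, 453]);
translate([2216, 1334, 0]) cube([50, 50, 453]);
translate([406, 423, 267]) cube([1810, 32, 161]);
translate([406, 1352, 267]) cube([1810, 32, 161]);
translate([356, 473, 267]) cube([32, 861, 161]);
translate([2234, 473, 267]) cube([32, 861, 161]);
translate([529, 423, 428]) cube([64, 961, 22]);
translate([716, 423, 428]) cube([64, 961, 22]);
translate([903, 423, 428]) cube([64, 961, 22]);
translate([1090, 423, 428]) cube([64, 961, 22]);
translate([1277, 423, 428]) cube([64, 961, 22]);
translate([1464, 423, 428]) cube([64, 961, 22]);
translate([1651, 423, 428]) cube([64, 961, 22]);
translate([1838, 423, 428]) cube([64, 961, 22]);
translate([2025, 423, 428]) cube([64, 961, 22]);


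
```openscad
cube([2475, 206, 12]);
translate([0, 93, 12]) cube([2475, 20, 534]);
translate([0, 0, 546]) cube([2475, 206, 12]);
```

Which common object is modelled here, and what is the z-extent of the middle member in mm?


An I-beam. The web height is 534 mm.

Two wide flanges with a thin centred web — an I-beam. Overall 558 mm minus two 12 mm flanges gives a web of 558 − 2·12 = 534 mm.


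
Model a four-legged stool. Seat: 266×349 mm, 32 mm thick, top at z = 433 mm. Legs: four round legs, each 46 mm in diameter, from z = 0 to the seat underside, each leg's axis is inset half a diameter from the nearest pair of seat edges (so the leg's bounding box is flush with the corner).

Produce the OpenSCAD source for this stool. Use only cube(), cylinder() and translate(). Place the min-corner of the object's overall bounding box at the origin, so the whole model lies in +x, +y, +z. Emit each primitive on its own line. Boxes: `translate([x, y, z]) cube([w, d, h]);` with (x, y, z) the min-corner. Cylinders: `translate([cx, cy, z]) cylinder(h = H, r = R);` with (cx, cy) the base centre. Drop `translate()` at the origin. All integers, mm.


translate([0, 0, 401]) cube([266, 349, 32]);
translate([23, 23, 0]) cylinder(h = 401, r = 23);
translate([243, 23, 0]) cylinder(h = 401, r = 23);
translate([23, 326, 0]) cylinder(h = 401, r = 23);
translate([243, 326, 0]) cylinder(h = 401, r = 23);


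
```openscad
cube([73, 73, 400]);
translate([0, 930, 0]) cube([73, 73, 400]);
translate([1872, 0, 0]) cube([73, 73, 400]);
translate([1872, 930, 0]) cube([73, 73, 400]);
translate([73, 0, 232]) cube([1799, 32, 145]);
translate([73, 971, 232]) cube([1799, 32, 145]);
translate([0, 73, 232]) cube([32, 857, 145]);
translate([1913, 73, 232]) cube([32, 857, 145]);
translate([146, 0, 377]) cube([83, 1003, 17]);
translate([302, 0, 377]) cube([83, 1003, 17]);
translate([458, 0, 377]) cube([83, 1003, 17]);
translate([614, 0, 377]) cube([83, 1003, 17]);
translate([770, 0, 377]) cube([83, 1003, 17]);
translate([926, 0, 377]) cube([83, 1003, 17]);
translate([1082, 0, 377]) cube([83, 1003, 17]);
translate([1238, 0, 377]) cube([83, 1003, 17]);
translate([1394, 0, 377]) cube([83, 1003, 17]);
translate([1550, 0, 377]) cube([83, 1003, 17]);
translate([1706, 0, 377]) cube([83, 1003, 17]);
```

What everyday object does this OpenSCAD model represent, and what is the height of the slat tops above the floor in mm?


A bed frame. The slat-top height is 394 mm.

Four posts, four rails, and a row of slats — a bed frame. Slats sit on the rails at z = 232 + 145 = 377; with slat thickness 17, the top is 394 mm.


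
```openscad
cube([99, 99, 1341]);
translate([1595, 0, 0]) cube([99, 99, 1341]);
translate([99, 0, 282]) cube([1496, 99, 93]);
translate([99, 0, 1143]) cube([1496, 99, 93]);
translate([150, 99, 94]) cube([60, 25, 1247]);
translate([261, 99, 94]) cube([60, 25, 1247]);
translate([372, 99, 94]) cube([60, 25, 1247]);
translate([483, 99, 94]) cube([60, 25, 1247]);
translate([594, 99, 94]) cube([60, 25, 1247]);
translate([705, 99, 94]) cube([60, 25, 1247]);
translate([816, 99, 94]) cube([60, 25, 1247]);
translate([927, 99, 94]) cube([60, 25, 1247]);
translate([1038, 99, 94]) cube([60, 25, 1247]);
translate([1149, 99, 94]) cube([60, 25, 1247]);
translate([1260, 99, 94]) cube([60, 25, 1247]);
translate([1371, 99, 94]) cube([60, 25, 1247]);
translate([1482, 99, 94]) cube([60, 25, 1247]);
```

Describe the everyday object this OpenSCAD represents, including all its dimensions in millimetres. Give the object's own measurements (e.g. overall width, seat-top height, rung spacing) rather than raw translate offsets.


A fence section. Two 99×99 mm posts, 1341 mm tall, stand on the floor with a clear span of 1496 mm between their inner faces. Two horizontal rails of 99×93 mm section span the gap between the posts with their undersides at z = 282 mm and z = 1143 mm, flush with the posts' −y face. 13 pickets, each 60 mm wide, 25 mm thick and 1247 mm tall, are fixed to the +y face of the rails with their bottoms at z = 94 mm, spaced across the span with a 51 mm gap after the −x post and between neighbouring pickets, with 53 mm left before the +x post.
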